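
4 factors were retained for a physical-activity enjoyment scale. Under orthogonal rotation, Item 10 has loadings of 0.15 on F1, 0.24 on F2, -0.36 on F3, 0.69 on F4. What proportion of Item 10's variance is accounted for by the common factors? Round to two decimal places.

0.69

h² = 0.15² + 0.24² + (-0.36)² + 0.69² = 0.0225 + 0.0576 + 0.1296 + 0.4761 = 0.6858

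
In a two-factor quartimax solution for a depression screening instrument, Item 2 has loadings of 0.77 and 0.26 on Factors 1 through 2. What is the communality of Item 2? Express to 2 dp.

0.66

h² = 0.77² + 0.26² = 0.5929 + 0.0676 = 0.6605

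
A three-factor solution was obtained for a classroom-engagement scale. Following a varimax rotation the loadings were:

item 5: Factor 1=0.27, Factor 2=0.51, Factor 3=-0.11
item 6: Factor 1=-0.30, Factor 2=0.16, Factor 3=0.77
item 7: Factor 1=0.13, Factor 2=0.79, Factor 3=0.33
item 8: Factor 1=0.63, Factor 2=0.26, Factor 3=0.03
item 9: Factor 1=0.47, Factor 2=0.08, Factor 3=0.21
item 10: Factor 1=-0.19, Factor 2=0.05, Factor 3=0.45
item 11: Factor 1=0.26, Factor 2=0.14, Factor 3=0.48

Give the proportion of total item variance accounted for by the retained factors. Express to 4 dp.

SS loadings by factor: 0.9013, 1.0059, 1.1918; total = 3.0990.
Total variance with 7 standardized items is 7, so the solution explains 3.0990/7 = 0.4427.

0.4427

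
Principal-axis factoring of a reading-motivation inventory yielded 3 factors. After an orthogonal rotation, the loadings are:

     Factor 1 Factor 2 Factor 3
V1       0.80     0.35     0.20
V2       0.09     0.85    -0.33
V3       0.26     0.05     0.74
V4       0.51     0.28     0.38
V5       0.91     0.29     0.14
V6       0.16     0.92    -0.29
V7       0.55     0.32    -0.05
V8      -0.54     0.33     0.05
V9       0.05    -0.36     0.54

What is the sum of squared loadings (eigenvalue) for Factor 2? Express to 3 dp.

2.197

SS loadings for Factor 2 = 0.35² + 0.85² + 0.05² + 0.28² + 0.29² + 0.92² + 0.32² + 0.33² + (-0.36)² = 0.1225 + 0.7225 + 0.0025 + 0.0784 + 0.0841 + 0.8464 + 0.1024 + 0.1089 + 0.1296 = 2.1973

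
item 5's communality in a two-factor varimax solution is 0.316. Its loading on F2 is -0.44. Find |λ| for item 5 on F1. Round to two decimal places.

0.35

Under orthogonal rotation h² = Σλ², so λ_F1² = h² − (0.1936) = 0.316 − 0.1936 = 0.1224.
|λ| = √0.1224 = 0.3499.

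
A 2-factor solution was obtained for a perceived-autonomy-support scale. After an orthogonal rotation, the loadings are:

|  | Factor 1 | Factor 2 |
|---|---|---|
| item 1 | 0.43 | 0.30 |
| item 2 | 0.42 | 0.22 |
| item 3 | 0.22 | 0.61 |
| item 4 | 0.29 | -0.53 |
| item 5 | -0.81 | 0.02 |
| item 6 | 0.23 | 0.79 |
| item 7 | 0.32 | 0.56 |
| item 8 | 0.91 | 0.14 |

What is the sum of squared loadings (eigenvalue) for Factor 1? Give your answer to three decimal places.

2.133

SS loadings for Factor 1 = 0.43² + 0.42² + 0.22² + 0.29² + (-0.81)² + 0.23² + 0.32² + 0.91² = 0.1849 + 0.1764 + 0.0484 + 0.0841 + 0.6561 + 0.0529 + 0.1024 + 0.8281 = 2.1333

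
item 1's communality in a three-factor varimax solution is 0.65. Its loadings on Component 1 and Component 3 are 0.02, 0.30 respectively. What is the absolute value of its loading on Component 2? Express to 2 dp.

Under orthogonal rotation h² = Σλ², so λ_Component 2² = h² − (0.0904) = 0.65 − 0.0904 = 0.5596.
|λ| = √0.5596 = 0.7481.

0.75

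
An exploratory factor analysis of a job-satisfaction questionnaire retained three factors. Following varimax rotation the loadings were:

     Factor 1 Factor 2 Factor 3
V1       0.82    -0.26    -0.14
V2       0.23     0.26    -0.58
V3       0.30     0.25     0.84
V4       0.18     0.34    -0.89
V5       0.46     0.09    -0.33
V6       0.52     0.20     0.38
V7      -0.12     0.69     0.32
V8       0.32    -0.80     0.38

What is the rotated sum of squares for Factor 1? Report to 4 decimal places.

SS loadings for Factor 1 = 0.82² + 0.23² + 0.30² + 0.18² + 0.46² + 0.52² + (-0.12)² + 0.32² = 0.6724 + 0.0529 + 0.0900 + 0.0324 + 0.2116 + 0.2704 + 0.0144 + 0.1024 = 1.4465

1.4465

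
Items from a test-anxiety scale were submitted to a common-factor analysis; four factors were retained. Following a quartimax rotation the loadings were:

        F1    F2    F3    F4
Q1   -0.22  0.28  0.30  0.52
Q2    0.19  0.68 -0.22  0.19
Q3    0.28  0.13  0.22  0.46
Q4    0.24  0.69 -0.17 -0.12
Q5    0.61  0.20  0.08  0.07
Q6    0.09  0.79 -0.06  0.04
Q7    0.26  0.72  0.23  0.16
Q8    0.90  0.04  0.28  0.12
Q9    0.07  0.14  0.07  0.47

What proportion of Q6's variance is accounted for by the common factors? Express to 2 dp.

h² = 0.09² + 0.79² + (-0.06)² + 0.04² = 0.0081 + 0.6241 + 0.0036 + 0.0016 = 0.6374

0.64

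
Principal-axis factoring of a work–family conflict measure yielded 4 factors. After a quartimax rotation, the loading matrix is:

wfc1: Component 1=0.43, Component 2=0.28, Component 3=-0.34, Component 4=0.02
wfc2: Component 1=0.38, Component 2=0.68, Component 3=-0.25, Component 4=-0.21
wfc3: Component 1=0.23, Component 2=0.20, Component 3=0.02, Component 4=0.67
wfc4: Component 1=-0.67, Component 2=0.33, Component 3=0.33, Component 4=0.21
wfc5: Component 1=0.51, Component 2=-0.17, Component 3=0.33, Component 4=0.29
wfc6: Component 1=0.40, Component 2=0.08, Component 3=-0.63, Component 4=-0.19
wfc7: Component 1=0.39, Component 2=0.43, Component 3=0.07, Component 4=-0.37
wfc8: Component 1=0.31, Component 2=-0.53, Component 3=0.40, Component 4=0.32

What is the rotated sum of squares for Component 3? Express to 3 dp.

SS loadings for Component 3 = (-0.34)² + (-0.25)² + 0.02² + 0.33² + 0.33² + (-0.63)² + 0.07² + 0.40² = 0.1156 + 0.0625 + 0.0004 + 0.1089 + 0.1089 + 0.3969 + 0.0049 + 0.1600 = 0.9581

0.958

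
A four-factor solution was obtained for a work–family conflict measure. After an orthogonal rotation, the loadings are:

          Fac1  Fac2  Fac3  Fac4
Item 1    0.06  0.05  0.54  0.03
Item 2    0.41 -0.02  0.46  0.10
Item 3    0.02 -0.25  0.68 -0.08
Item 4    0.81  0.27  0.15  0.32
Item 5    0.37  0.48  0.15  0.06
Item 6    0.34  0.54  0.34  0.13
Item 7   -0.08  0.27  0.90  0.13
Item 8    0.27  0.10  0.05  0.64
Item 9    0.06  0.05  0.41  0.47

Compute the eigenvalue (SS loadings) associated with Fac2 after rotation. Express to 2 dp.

SS loadings for Fac2 = 0.05² + (-0.02)² + (-0.25)² + 0.27² + 0.48² + 0.54² + 0.27² + 0.10² + 0.05² = 0.0025 + 0.0004 + 0.0625 + 0.0729 + 0.2304 + 0.2916 + 0.0729 + 0.0100 + 0.0025 = 0.7457

0.75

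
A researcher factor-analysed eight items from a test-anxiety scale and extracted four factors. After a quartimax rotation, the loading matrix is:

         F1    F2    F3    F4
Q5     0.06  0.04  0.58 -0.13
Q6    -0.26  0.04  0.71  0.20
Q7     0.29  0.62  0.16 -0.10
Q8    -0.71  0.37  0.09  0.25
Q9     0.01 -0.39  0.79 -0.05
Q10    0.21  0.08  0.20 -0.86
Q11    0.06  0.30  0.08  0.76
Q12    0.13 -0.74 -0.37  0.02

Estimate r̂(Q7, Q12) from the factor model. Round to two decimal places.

-0.48

r̂ = Σ λ_i·λ_j across factors = (0.29)(0.13) + (0.62)(-0.74) + (0.16)(-0.37) + (-0.10)(0.02)
  = +0.0377 -0.4588 -0.0592 -0.0020 = -0.4823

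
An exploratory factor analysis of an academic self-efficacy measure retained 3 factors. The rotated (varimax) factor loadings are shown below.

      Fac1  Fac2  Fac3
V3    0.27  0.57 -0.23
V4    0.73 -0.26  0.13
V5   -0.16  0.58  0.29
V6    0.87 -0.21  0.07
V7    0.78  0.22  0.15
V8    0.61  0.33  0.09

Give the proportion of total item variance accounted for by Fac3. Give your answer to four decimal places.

SS loadings for Fac3 = (-0.23)² + 0.13² + 0.29² + 0.07² + 0.15² + 0.09² = 0.1894
Proportion of variance = 0.1894 / 6 = 0.0316.

0.0316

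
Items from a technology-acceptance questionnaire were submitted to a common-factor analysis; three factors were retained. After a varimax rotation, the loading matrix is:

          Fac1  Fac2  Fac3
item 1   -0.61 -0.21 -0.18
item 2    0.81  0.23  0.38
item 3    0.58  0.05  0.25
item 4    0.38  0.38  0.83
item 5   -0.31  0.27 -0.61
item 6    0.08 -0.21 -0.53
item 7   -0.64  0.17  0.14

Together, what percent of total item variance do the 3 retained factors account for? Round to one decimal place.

Communalities: 0.4486, 0.8534, 0.4014, 0.9777, 0.5411, 0.3314, 0.4581; Σh² = 4.0117.
Total variance with 7 standardized items is 7, so the solution explains 4.0117/7 = 0.5731 = 57.31%.

57.3%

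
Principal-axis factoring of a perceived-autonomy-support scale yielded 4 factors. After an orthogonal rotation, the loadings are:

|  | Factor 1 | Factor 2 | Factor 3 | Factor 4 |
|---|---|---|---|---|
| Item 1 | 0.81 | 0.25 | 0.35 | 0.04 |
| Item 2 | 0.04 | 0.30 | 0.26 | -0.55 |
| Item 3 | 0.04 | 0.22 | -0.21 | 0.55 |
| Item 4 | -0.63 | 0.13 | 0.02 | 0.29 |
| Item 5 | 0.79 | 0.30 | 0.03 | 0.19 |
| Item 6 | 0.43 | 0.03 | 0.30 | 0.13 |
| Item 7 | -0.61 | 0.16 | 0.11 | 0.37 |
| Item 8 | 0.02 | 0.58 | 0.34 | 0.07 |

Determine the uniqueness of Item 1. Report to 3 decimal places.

0.157

h² = 0.81² + 0.25² + 0.35² + 0.04² = 0.6561 + 0.0625 + 0.1225 + 0.0016 = 0.8427
Uniqueness u² = 1 − h² = 1 − 0.8427 = 0.1573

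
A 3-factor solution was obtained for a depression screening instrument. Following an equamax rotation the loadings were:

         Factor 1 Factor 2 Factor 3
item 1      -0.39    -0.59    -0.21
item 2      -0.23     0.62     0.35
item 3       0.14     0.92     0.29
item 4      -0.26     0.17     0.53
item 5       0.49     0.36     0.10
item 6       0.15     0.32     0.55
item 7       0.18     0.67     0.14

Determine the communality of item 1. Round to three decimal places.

0.544

h² = (-0.39)² + (-0.59)² + (-0.21)² = 0.1521 + 0.3481 + 0.0441 = 0.5443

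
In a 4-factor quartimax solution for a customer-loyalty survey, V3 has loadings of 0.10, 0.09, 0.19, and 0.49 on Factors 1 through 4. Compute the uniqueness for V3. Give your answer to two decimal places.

h² = 0.10² + 0.09² + 0.19² + 0.49² = 0.0100 + 0.0081 + 0.0361 + 0.2401 = 0.2943
Uniqueness u² = 1 − h² = 1 − 0.2943 = 0.7057

0.71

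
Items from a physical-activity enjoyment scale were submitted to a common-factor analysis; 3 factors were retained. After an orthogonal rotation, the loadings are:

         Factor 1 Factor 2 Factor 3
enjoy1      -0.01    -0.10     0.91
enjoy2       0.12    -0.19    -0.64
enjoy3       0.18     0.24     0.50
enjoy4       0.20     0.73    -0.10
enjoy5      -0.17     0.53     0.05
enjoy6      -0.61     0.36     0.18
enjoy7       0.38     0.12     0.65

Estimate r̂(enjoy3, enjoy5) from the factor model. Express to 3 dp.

r̂ = Σ λ_i·λ_j across factors = (0.18)(-0.17) + (0.24)(0.53) + (0.50)(0.05)
  = -0.0306 +0.1272 +0.0250 = 0.1216

0.122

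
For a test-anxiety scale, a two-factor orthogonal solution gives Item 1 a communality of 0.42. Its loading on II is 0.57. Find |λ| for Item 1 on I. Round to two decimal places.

Under orthogonal rotation h² = Σλ², so λ_I² = h² − (0.3249) = 0.42 − 0.3249 = 0.0951.
|λ| = √0.0951 = 0.3084.

0.31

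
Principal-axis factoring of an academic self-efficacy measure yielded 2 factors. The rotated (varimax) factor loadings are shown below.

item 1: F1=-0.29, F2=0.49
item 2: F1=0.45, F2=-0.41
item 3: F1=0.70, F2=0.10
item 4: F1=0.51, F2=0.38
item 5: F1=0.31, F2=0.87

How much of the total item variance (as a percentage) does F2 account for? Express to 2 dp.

SS loadings for F2 = 0.49² + (-0.41)² + 0.10² + 0.38² + 0.87² = 1.3195
With 5 standardized items, total variance = 5. Proportion = 1.3195/5 = 0.2639 → 26.39%.

26.39%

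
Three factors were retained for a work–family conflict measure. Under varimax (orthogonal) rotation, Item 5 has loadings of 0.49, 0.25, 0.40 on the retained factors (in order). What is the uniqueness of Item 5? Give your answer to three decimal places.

0.537

h² = 0.49² + 0.25² + 0.40² = 0.2401 + 0.0625 + 0.1600 = 0.4626
Uniqueness u² = 1 − h² = 1 − 0.4626 = 0.5374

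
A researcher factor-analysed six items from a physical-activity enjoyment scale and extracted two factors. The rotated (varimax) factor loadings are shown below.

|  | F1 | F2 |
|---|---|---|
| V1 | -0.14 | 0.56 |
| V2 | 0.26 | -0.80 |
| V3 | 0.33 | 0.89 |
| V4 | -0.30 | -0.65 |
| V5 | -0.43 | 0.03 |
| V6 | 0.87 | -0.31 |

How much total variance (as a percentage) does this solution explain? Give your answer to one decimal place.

58.2%

Communalities: 0.3332, 0.7076, 0.9010, 0.5125, 0.1858, 0.8530; Σh² = 3.4931.
Total variance with 6 standardized items is 6, so the solution explains 3.4931/6 = 0.5822 = 58.22%.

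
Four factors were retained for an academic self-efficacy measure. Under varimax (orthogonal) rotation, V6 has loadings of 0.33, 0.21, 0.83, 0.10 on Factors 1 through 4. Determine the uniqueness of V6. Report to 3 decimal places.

h² = 0.33² + 0.21² + 0.83² + 0.10² = 0.1089 + 0.0441 + 0.6889 + 0.0100 = 0.8519
Uniqueness u² = 1 − h² = 1 − 0.8519 = 0.1481

0.148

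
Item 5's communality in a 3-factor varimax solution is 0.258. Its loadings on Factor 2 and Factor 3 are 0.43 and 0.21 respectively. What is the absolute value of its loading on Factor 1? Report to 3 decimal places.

0.170

Under orthogonal rotation h² = Σλ², so λ_Factor 1² = h² − (0.2290) = 0.258 − 0.2290 = 0.0290.
|λ| = √0.0290 = 0.1703.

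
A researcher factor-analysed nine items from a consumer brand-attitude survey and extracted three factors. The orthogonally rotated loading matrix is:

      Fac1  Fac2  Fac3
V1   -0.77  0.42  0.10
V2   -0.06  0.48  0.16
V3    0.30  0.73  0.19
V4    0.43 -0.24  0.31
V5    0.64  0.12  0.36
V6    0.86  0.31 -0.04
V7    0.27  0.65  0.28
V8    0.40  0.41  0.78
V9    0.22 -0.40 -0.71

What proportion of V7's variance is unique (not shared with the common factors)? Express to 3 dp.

h² = 0.27² + 0.65² + 0.28² = 0.0729 + 0.4225 + 0.0784 = 0.5738
Uniqueness u² = 1 − h² = 1 − 0.5738 = 0.4262

0.426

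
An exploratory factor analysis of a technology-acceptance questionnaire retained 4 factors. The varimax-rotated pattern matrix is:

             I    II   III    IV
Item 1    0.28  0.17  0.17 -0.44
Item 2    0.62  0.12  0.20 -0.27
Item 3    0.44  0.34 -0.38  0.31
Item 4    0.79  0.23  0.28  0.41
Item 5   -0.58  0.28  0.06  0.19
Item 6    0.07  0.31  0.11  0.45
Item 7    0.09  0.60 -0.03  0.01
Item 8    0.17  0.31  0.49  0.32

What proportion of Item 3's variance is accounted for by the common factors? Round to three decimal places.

0.550

h² = 0.44² + 0.34² + (-0.38)² + 0.31² = 0.1936 + 0.1156 + 0.1444 + 0.0961 = 0.5497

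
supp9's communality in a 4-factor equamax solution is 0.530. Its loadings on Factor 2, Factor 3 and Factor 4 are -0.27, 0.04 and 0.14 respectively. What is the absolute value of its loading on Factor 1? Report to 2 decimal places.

Under orthogonal rotation h² = Σλ², so λ_Factor 1² = h² − (0.0941) = 0.530 − 0.0941 = 0.4359.
|λ| = √0.4359 = 0.6602.

0.66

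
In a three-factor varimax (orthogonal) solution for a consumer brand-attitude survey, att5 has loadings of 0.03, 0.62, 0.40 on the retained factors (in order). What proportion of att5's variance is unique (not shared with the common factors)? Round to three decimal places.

0.455

h² = 0.03² + 0.62² + 0.40² = 0.0009 + 0.3844 + 0.1600 = 0.5453
Uniqueness u² = 1 − h² = 1 − 0.5453 = 0.4547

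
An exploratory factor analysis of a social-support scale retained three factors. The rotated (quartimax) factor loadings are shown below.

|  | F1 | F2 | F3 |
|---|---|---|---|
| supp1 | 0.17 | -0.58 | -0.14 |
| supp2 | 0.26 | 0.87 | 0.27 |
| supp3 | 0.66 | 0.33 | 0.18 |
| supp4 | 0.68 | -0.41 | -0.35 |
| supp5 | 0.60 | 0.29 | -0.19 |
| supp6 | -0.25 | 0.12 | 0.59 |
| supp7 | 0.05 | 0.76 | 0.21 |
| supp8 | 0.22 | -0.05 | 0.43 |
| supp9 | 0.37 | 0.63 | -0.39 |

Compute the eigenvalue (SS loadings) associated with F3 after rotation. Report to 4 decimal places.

SS loadings for F3 = (-0.14)² + 0.27² + 0.18² + (-0.35)² + (-0.19)² + 0.59² + 0.21² + 0.43² + (-0.39)² = 0.0196 + 0.0729 + 0.0324 + 0.1225 + 0.0361 + 0.3481 + 0.0441 + 0.1849 + 0.1521 = 1.0127

1.0127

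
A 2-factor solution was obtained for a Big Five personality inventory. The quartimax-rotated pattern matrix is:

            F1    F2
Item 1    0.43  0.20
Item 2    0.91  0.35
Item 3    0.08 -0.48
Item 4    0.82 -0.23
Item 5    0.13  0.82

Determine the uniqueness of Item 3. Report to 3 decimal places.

h² = 0.08² + (-0.48)² = 0.0064 + 0.2304 = 0.2368
Uniqueness u² = 1 − h² = 1 − 0.2368 = 0.7632

0.763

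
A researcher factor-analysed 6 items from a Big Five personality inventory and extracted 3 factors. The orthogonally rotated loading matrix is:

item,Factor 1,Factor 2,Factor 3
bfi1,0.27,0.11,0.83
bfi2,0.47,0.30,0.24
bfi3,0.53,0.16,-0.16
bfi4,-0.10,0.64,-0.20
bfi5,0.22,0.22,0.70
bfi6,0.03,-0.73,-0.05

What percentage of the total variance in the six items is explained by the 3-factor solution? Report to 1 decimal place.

51.0%

Communalities: 0.7739, 0.3685, 0.3321, 0.4596, 0.5868, 0.5363; Σh² = 3.0572.
Total variance with 6 standardized items is 6, so the solution explains 3.0572/6 = 0.5095 = 50.95%.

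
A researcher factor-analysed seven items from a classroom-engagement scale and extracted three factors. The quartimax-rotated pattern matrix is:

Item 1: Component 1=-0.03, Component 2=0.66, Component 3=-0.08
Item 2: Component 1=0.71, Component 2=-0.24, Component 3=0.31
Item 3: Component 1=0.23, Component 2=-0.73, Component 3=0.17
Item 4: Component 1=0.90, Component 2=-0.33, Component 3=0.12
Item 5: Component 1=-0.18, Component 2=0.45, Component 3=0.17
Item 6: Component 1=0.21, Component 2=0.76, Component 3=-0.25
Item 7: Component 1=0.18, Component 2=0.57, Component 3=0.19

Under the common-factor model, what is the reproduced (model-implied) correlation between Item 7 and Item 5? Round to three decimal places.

0.256

r̂ = Σ λ_i·λ_j across factors = (0.18)(-0.18) + (0.57)(0.45) + (0.19)(0.17)
  = -0.0324 +0.2565 +0.0323 = 0.2564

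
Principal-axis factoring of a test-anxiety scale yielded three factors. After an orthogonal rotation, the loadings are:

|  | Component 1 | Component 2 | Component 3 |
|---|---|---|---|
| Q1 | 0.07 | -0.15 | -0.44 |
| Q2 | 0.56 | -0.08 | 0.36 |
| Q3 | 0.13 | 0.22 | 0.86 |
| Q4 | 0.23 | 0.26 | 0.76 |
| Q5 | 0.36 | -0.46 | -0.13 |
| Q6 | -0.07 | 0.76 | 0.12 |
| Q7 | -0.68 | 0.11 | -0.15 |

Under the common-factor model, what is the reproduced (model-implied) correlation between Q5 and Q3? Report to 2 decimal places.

-0.17

r̂ = Σ λ_i·λ_j across factors = (0.36)(0.13) + (-0.46)(0.22) + (-0.13)(0.86)
  = +0.0468 -0.1012 -0.1118 = -0.1662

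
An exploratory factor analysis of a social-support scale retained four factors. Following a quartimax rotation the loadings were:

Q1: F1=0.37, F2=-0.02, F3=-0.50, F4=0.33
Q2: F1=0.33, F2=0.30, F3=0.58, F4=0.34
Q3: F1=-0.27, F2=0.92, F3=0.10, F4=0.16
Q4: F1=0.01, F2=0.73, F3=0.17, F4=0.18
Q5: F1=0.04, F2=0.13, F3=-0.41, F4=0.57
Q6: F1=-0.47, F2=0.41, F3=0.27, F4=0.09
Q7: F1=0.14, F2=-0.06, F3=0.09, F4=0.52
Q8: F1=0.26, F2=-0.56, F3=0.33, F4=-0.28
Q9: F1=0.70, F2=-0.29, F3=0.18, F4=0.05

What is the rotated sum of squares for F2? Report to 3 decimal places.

SS loadings for F2 = (-0.02)² + 0.30² + 0.92² + 0.73² + 0.13² + 0.41² + (-0.06)² + (-0.56)² + (-0.29)² = 0.0004 + 0.0900 + 0.8464 + 0.5329 + 0.0169 + 0.1681 + 0.0036 + 0.3136 + 0.0841 = 2.0560

2.056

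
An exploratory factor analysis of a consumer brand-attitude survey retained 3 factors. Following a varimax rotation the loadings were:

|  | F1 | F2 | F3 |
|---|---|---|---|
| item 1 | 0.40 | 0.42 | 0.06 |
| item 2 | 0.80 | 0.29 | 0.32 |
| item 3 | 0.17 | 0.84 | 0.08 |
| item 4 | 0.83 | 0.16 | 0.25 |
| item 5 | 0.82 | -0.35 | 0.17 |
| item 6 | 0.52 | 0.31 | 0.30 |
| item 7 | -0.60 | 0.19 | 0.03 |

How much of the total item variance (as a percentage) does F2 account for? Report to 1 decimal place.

17.8%

SS loadings for F2 = 0.42² + 0.29² + 0.84² + 0.16² + (-0.35)² + 0.31² + 0.19² = 1.2464
With 7 standardized items, total variance = 7. Proportion = 1.2464/7 = 0.1781 → 17.81%.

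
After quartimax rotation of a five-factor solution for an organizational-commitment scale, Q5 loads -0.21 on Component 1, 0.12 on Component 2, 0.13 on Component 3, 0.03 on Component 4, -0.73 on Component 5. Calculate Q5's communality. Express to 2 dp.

h² = (-0.21)² + 0.12² + 0.13² + 0.03² + (-0.73)² = 0.0441 + 0.0144 + 0.0169 + 0.0009 + 0.5329 = 0.6092

0.61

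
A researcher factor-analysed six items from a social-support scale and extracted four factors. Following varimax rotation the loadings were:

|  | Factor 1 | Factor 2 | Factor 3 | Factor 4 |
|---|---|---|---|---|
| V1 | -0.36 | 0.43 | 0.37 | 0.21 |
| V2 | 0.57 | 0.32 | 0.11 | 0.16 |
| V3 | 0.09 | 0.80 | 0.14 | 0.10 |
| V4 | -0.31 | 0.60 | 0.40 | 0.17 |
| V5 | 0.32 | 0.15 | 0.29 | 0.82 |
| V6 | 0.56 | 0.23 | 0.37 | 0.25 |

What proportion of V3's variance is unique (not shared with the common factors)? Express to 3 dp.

h² = 0.09² + 0.80² + 0.14² + 0.10² = 0.0081 + 0.6400 + 0.0196 + 0.0100 = 0.6777
Uniqueness u² = 1 − h² = 1 − 0.6777 = 0.3223

0.322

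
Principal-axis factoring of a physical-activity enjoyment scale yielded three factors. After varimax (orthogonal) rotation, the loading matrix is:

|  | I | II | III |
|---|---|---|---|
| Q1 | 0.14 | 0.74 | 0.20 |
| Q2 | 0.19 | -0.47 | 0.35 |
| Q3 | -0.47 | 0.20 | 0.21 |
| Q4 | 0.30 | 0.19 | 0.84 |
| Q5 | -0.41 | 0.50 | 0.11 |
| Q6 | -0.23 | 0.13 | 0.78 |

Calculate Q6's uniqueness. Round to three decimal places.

0.322

h² = (-0.23)² + 0.13² + 0.78² = 0.0529 + 0.0169 + 0.6084 = 0.6782
Uniqueness u² = 1 − h² = 1 − 0.6782 = 0.3218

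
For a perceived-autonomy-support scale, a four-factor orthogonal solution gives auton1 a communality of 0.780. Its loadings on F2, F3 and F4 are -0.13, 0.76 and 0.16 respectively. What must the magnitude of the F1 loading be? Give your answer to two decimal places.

Under orthogonal rotation h² = Σλ², so λ_F1² = h² − (0.6201) = 0.780 − 0.6201 = 0.1599.
|λ| = √0.1599 = 0.3999.

0.40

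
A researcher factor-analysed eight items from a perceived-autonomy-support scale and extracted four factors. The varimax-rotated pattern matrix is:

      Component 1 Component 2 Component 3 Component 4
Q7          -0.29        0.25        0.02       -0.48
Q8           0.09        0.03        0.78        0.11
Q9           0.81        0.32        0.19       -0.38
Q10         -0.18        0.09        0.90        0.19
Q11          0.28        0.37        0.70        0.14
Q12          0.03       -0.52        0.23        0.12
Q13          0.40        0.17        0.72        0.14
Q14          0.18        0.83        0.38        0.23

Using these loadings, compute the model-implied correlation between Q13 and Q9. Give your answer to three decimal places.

0.462

r̂ = Σ λ_i·λ_j across factors = (0.40)(0.81) + (0.17)(0.32) + (0.72)(0.19) + (0.14)(-0.38)
  = +0.3240 +0.0544 +0.1368 -0.0532 = 0.4620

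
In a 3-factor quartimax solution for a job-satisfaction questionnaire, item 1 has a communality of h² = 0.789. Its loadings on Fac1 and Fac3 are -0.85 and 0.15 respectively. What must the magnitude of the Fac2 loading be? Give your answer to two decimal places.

Under orthogonal rotation h² = Σλ², so λ_Fac2² = h² − (0.7450) = 0.789 − 0.7450 = 0.0440.
|λ| = √0.0440 = 0.2098.

0.21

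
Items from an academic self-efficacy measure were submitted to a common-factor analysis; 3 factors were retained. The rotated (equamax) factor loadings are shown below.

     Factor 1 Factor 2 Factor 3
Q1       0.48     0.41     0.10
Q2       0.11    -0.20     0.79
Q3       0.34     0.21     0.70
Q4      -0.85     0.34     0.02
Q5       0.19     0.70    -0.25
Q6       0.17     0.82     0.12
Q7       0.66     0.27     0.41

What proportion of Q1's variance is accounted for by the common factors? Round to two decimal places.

h² = 0.48² + 0.41² + 0.10² = 0.2304 + 0.1681 + 0.0100 = 0.4085

0.41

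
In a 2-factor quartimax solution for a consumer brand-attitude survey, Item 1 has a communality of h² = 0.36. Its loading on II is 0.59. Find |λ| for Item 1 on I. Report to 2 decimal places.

0.11

Under orthogonal rotation h² = Σλ², so λ_I² = h² − (0.3481) = 0.36 − 0.3481 = 0.0119.
|λ| = √0.0119 = 0.1091.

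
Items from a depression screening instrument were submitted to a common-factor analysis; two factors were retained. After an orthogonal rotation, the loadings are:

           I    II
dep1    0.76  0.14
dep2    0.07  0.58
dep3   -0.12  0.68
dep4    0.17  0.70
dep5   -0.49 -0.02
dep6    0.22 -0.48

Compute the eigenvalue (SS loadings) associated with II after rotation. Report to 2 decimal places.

SS loadings for II = 0.14² + 0.58² + 0.68² + 0.70² + (-0.02)² + (-0.48)² = 0.0196 + 0.3364 + 0.4624 + 0.4900 + 0.0004 + 0.2304 = 1.5392

1.54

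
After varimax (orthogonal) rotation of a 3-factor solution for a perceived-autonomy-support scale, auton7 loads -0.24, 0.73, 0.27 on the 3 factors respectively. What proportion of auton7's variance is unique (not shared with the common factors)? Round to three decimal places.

h² = (-0.24)² + 0.73² + 0.27² = 0.0576 + 0.5329 + 0.0729 = 0.6634
Uniqueness u² = 1 − h² = 1 − 0.6634 = 0.3366

0.337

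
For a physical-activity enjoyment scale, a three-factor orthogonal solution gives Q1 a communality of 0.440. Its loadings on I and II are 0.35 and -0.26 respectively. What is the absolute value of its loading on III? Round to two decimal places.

Under orthogonal rotation h² = Σλ², so λ_III² = h² − (0.1901) = 0.440 − 0.1901 = 0.2499.
|λ| = √0.2499 = 0.4999.

0.50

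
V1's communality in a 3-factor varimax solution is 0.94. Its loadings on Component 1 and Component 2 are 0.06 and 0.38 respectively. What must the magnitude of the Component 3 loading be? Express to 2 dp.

Under orthogonal rotation h² = Σλ², so λ_Component 3² = h² − (0.1480) = 0.94 − 0.1480 = 0.7920.
|λ| = √0.7920 = 0.8899.

0.89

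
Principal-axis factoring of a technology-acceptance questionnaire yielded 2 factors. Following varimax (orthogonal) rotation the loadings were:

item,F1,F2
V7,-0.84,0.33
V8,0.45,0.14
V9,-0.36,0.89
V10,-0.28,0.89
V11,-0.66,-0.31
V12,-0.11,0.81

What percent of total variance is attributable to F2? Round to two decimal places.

SS loadings for F2 = 0.33² + 0.14² + 0.89² + 0.89² + (-0.31)² + 0.81² = 2.4649
With 6 standardized items, total variance = 6. Proportion = 2.4649/6 = 0.4108 → 41.08%.

41.08%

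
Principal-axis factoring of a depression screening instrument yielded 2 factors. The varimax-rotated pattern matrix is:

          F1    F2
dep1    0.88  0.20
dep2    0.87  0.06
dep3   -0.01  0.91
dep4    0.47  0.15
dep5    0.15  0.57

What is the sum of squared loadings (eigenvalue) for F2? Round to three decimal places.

1.219

SS loadings for F2 = 0.20² + 0.06² + 0.91² + 0.15² + 0.57² = 0.0400 + 0.0036 + 0.8281 + 0.0225 + 0.3249 = 1.2191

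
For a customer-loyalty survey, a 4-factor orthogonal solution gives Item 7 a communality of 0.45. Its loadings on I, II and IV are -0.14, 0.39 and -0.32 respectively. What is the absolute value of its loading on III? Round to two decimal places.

0.42

Under orthogonal rotation h² = Σλ², so λ_III² = h² − (0.2741) = 0.45 − 0.2741 = 0.1759.
|λ| = √0.1759 = 0.4194.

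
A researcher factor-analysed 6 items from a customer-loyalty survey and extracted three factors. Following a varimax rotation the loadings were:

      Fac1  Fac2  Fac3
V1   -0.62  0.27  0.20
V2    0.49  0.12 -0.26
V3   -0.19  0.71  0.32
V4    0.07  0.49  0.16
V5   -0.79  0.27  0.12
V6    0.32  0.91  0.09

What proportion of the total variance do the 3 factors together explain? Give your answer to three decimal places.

0.564

SS loadings by factor: 1.3920, 1.7325, 0.2581; total = 3.3826.
Total variance with 6 standardized items is 6, so the solution explains 3.3826/6 = 0.5638.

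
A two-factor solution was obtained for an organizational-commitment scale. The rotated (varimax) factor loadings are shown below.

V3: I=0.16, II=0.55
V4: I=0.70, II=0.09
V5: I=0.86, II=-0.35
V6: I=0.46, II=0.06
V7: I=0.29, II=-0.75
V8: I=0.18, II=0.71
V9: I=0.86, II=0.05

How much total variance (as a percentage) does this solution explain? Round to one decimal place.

54.7%

SS loadings by factor: 2.3229, 1.5058; total = 3.8287.
Total variance with 7 standardized items is 7, so the solution explains 3.8287/7 = 0.5470 = 54.70%.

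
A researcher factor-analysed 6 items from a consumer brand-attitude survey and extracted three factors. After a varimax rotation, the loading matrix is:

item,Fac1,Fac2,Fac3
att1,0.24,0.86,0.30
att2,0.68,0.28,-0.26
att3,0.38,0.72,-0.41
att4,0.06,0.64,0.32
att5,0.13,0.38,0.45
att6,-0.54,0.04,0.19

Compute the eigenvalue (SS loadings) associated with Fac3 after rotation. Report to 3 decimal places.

0.667

SS loadings for Fac3 = 0.30² + (-0.26)² + (-0.41)² + 0.32² + 0.45² + 0.19² = 0.0900 + 0.0676 + 0.1681 + 0.1024 + 0.2025 + 0.0361 = 0.6667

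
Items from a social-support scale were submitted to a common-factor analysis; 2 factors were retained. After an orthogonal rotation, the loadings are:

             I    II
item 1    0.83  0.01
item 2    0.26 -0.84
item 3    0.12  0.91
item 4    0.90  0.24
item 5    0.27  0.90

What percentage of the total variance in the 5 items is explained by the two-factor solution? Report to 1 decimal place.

81.1%

Communalities: 0.6890, 0.7732, 0.8425, 0.8676, 0.8829; Σh² = 4.0552.
Total variance with 5 standardized items is 5, so the solution explains 4.0552/5 = 0.8110 = 81.10%.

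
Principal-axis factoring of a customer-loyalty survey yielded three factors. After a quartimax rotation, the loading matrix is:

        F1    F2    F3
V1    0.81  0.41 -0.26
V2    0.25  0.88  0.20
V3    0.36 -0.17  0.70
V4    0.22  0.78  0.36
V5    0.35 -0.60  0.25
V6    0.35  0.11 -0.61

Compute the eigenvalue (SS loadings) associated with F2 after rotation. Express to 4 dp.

SS loadings for F2 = 0.41² + 0.88² + (-0.17)² + 0.78² + (-0.60)² + 0.11² = 0.1681 + 0.7744 + 0.0289 + 0.6084 + 0.3600 + 0.0121 = 1.9519

1.9519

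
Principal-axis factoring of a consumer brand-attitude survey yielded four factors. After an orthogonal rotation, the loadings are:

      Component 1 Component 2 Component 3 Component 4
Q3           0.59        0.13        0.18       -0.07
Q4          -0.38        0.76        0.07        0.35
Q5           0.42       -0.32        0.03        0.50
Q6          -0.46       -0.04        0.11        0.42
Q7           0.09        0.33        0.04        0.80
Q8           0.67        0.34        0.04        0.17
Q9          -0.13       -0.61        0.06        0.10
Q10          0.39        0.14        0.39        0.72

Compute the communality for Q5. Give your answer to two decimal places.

0.53

h² = 0.42² + (-0.32)² + 0.03² + 0.50² = 0.1764 + 0.1024 + 0.0009 + 0.2500 = 0.5297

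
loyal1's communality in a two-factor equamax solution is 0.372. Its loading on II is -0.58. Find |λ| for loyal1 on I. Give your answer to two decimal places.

0.19

Under orthogonal rotation h² = Σλ², so λ_I² = h² − (0.3364) = 0.372 − 0.3364 = 0.0356.
|λ| = √0.0356 = 0.1887.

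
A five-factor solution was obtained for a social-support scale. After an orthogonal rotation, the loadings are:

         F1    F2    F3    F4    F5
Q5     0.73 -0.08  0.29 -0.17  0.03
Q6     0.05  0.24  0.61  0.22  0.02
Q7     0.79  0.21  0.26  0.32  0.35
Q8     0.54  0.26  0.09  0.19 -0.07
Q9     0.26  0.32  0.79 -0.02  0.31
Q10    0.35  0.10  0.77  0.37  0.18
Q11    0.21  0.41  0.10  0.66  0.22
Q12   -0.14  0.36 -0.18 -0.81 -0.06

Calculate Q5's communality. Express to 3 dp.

h² = 0.73² + (-0.08)² + 0.29² + (-0.17)² + 0.03² = 0.5329 + 0.0064 + 0.0841 + 0.0289 + 0.0009 = 0.6532

0.653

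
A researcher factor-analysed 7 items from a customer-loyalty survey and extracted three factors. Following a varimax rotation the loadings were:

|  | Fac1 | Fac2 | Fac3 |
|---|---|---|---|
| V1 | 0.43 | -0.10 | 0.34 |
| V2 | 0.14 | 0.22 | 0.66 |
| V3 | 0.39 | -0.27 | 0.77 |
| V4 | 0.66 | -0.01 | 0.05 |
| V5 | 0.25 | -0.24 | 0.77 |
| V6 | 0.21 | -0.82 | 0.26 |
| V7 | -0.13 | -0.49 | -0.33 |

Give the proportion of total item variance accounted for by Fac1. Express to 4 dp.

SS loadings for Fac1 = 0.43² + 0.14² + 0.39² + 0.66² + 0.25² + 0.21² + (-0.13)² = 0.9157
Proportion of variance = 0.9157 / 7 = 0.1308.

0.1308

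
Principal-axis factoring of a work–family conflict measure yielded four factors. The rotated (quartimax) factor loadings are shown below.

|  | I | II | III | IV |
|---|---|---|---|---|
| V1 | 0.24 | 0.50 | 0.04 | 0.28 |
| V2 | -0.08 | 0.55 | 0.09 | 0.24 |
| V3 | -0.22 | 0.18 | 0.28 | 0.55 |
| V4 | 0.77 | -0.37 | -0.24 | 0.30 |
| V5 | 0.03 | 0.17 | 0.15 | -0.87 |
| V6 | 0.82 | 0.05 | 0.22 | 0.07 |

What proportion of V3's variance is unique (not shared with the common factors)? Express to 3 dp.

0.538

h² = (-0.22)² + 0.18² + 0.28² + 0.55² = 0.0484 + 0.0324 + 0.0784 + 0.3025 = 0.4617
Uniqueness u² = 1 − h² = 1 − 0.4617 = 0.5383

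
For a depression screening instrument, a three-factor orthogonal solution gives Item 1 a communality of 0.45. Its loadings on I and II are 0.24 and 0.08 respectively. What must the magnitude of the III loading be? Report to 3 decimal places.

Under orthogonal rotation h² = Σλ², so λ_III² = h² − (0.0640) = 0.45 − 0.0640 = 0.3860.
|λ| = √0.3860 = 0.6213.

0.621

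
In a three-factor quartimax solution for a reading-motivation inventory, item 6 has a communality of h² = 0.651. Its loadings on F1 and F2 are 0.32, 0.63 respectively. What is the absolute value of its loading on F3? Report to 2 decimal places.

Under orthogonal rotation h² = Σλ², so λ_F3² = h² − (0.4993) = 0.651 − 0.4993 = 0.1517.
|λ| = √0.1517 = 0.3895.

0.39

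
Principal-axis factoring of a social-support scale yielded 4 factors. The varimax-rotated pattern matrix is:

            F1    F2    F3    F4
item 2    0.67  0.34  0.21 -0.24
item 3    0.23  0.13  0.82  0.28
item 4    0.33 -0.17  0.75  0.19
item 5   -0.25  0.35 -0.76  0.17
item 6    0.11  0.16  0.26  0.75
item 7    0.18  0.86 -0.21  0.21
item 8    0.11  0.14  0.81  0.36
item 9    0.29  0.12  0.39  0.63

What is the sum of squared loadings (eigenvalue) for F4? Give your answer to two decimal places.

SS loadings for F4 = (-0.24)² + 0.28² + 0.19² + 0.17² + 0.75² + 0.21² + 0.36² + 0.63² = 0.0576 + 0.0784 + 0.0361 + 0.0289 + 0.5625 + 0.0441 + 0.1296 + 0.3969 = 1.3341

1.33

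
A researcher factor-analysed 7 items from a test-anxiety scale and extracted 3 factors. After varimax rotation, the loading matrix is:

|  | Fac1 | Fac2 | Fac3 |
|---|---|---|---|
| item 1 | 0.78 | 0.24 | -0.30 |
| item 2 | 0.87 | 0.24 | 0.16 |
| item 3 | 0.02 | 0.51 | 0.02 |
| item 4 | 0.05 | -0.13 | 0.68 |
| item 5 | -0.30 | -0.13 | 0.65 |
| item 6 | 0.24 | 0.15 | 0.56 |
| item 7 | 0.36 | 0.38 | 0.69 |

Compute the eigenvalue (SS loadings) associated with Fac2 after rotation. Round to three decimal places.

0.576

SS loadings for Fac2 = 0.24² + 0.24² + 0.51² + (-0.13)² + (-0.13)² + 0.15² + 0.38² = 0.0576 + 0.0576 + 0.2601 + 0.0169 + 0.0169 + 0.0225 + 0.1444 = 0.5760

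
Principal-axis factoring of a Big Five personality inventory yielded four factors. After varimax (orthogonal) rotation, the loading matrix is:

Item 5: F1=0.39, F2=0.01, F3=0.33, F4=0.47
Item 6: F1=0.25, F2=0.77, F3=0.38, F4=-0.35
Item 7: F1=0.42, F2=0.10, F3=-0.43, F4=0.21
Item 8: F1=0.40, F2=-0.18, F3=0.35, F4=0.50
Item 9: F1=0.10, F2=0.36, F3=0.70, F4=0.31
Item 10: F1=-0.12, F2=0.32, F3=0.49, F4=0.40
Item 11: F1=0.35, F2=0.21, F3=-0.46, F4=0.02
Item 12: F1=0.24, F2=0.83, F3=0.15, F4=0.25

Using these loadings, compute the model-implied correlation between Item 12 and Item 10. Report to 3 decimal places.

0.410

r̂ = Σ λ_i·λ_j across factors = (0.24)(-0.12) + (0.83)(0.32) + (0.15)(0.49) + (0.25)(0.40)
  = -0.0288 +0.2656 +0.0735 +0.1000 = 0.4103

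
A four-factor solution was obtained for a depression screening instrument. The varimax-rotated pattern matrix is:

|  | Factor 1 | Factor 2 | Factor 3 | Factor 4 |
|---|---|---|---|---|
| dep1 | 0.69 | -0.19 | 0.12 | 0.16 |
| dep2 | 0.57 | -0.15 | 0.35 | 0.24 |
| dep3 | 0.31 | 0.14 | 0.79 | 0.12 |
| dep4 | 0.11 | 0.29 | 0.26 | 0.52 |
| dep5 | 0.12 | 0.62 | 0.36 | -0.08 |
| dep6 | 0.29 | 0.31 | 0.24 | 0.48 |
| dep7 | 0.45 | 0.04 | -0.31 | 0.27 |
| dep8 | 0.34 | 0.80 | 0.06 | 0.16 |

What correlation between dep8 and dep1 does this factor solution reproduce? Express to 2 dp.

r̂ = Σ λ_i·λ_j across factors = (0.34)(0.69) + (0.80)(-0.19) + (0.06)(0.12) + (0.16)(0.16)
  = +0.2346 -0.1520 +0.0072 +0.0256 = 0.1154

0.12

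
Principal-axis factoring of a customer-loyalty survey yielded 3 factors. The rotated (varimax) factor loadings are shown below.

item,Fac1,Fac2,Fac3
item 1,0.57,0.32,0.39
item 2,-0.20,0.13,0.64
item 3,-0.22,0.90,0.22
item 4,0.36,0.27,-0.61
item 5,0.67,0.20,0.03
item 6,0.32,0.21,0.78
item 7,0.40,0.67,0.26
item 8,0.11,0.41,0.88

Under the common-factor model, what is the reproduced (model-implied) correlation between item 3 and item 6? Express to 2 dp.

0.29

r̂ = Σ λ_i·λ_j across factors = (-0.22)(0.32) + (0.90)(0.21) + (0.22)(0.78)
  = -0.0704 +0.1890 +0.1716 = 0.2902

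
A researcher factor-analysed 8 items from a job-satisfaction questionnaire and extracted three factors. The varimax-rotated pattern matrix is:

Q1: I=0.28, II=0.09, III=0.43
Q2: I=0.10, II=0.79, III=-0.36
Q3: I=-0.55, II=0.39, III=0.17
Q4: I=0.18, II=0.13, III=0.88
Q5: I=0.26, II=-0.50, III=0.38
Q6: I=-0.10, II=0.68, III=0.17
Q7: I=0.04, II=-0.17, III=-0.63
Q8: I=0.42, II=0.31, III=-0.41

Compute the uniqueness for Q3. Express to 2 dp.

h² = (-0.55)² + 0.39² + 0.17² = 0.3025 + 0.1521 + 0.0289 = 0.4835
Uniqueness u² = 1 − h² = 1 − 0.4835 = 0.5165

0.52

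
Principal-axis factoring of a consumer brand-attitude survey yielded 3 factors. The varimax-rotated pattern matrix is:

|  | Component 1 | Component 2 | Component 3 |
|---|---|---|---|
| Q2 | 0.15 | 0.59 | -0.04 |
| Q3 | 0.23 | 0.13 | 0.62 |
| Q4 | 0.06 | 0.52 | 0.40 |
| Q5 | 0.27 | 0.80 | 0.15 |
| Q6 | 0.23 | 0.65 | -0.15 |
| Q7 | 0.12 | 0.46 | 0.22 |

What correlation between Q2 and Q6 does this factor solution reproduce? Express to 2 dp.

0.42

r̂ = Σ λ_i·λ_j across factors = (0.15)(0.23) + (0.59)(0.65) + (-0.04)(-0.15)
  = +0.0345 +0.3835 +0.0060 = 0.4240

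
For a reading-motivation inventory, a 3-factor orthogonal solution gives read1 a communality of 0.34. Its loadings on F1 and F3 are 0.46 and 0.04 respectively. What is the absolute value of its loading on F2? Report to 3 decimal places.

0.356

Under orthogonal rotation h² = Σλ², so λ_F2² = h² − (0.2132) = 0.34 − 0.2132 = 0.1268.
|λ| = √0.1268 = 0.3561.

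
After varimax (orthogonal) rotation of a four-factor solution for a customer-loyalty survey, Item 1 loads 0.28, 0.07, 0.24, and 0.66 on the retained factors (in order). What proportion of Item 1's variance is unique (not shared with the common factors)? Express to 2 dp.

0.42

h² = 0.28² + 0.07² + 0.24² + 0.66² = 0.0784 + 0.0049 + 0.0576 + 0.4356 = 0.5765
Uniqueness u² = 1 − h² = 1 − 0.5765 = 0.4235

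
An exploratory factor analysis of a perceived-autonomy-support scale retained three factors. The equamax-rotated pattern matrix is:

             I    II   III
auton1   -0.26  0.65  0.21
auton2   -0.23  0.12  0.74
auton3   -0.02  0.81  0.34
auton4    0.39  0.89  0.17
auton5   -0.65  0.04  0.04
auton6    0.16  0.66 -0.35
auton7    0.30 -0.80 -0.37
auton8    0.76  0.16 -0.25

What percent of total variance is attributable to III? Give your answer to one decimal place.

SS loadings for III = 0.21² + 0.74² + 0.34² + 0.17² + 0.04² + (-0.35)² + (-0.37)² + (-0.25)² = 1.0597
With 8 standardized items, total variance = 8. Proportion = 1.0597/8 = 0.1325 → 13.25%.

13.2%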